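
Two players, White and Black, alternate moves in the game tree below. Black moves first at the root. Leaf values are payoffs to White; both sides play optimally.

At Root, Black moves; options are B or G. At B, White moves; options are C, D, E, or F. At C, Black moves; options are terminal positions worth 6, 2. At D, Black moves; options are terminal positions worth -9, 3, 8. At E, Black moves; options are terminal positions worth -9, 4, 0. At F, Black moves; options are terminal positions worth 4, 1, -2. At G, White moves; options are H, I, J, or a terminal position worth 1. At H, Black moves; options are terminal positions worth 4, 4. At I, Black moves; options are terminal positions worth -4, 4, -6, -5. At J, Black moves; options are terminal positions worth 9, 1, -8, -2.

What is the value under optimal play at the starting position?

2

C (Black): min(6, 2) = 2
D (Black): min(-9, 3, 8) = -9
E (Black): min(-9, 4, 0) = -9
F (Black): min(4, 1, -2) = -2
B (White): max(2, -9, -9, -2) = 2
H (Black): min(4, 4) = 4
I (Black): min(-4, 4, -6, -5) = -6
J (Black): min(9, 1, -8, -2) = -8
G (White): max(4, -6, -8, 1) = 4
Root (Black): min(2, 4) = 2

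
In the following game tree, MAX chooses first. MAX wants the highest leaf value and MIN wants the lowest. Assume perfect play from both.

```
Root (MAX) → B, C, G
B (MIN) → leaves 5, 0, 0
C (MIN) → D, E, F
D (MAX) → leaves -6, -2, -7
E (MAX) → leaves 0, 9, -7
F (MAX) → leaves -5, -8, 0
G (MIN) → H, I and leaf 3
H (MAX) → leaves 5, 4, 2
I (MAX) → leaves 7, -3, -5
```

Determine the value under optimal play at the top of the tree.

3

B (MIN): min(5, 0, 0) = 0
D (MAX): max(-6, -2, -7) = -2
E (MAX): max(0, 9, -7) = 9
F (MAX): max(-5, -8, 0) = 0
C (MIN): min(-2, 9, 0) = -2
H (MAX): max(5, 4, 2) = 5
I (MAX): max(7, -3, -5) = 7
G (MIN): min(5, 7, 3) = 3
Root (MAX): max(0, -2, 3) = 3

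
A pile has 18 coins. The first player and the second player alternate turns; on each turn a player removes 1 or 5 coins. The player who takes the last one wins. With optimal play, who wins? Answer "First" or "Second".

Second

W/L table (W = player to move can force a win):
i:   0  1  2  3  4  5  6  7  8  9 10 11 12 13 14 15 16 17 18
     L  W  L  W  L  W  L  W  L  W  L  W  L  W  L  W  L  W  L
Position 18 is L, so the second player wins.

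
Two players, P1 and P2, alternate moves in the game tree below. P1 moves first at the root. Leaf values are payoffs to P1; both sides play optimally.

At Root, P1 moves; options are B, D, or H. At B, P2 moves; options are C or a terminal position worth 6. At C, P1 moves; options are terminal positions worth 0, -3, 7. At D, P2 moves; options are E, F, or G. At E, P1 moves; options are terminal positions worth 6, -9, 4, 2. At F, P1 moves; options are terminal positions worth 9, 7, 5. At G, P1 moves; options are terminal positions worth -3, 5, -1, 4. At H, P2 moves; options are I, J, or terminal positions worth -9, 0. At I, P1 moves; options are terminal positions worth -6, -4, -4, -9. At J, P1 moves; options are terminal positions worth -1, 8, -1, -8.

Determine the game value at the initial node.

C (P1): max(0, -3, 7) = 7
B (P2): min(7, 6) = 6
E (P1): max(6, -9, 4, 2) = 6
F (P1): max(9, 7, 5) = 9
G (P1): max(-3, 5, -1, 4) = 5
D (P2): min(6, 9, 5) = 5
I (P1): max(-6, -4, -4, -9) = -4
J (P1): max(-1, 8, -1, -8) = 8
H (P2): min(-4, 8, -9, 0) = -9
Root (P1): max(6, 5, -9) = 6

6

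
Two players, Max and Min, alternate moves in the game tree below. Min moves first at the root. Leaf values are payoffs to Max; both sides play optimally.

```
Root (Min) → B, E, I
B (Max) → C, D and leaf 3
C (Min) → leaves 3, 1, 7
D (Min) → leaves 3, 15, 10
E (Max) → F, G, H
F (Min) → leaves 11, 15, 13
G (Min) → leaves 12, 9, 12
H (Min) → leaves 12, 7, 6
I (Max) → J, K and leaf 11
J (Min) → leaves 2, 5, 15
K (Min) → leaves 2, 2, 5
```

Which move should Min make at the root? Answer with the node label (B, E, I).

B

C (Min): min(3, 1, 7) = 1
D (Min): min(3, 15, 10) = 3
B (Max): max(1, 3, 3) = 3
F (Min): min(11, 15, 13) = 11
G (Min): min(12, 9, 12) = 9
H (Min): min(12, 7, 6) = 6
E (Max): max(11, 9, 6) = 11
J (Min): min(2, 5, 15) = 2
K (Min): min(2, 2, 5) = 2
I (Max): max(2, 2, 11) = 11
Root (Min): min(3, 11, 11) = 3
Min picks the child with the lowest value: B (value 3).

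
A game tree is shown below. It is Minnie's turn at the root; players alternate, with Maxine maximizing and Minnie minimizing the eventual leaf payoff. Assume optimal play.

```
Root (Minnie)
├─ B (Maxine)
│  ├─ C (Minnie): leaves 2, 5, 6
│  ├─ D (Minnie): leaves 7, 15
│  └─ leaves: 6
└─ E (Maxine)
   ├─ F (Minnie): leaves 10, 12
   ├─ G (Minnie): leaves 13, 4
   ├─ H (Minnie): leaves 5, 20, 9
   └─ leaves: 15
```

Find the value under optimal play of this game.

7

C (Minnie): min(2, 5, 6) = 2
D (Minnie): min(7, 15) = 7
B (Maxine): max(2, 7, 6) = 7
F (Minnie): min(10, 12) = 10
G (Minnie): min(13, 4) = 4
H (Minnie): min(5, 20, 9) = 5
E (Maxine): max(10, 4, 5, 15) = 15
Root (Minnie): min(7, 15) = 7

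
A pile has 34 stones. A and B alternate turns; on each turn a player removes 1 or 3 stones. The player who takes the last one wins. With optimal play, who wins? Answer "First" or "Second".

Second

Compute winning (W) and losing (L) positions by backward induction:
i:   0  1  2  3  4  5  6  7  8  9 10 11 12 13 14 15 16 17 18 19 20 21 22 23 24 25 26 27 28 29 30 31 32 33 34
     L  W  L  W  L  W  L  W  L  W  L  W  L  W  L  W  L  W  L  W  L  W  L  W  L  W  L  W  L  W  L  W  L  W  L
Position 34 is L, so the second player wins.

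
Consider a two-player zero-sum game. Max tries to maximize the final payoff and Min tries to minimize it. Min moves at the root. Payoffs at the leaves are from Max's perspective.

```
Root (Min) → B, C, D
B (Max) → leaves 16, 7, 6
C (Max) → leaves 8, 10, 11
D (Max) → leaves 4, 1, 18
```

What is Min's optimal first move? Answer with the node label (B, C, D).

C

B (Max): max(16, 7, 6) = 16
C (Max): max(8, 10, 11) = 11
D (Max): max(4, 1, 18) = 18
Root (Min): min(16, 11, 18) = 11
Min picks the child with the lowest value: C (value 11).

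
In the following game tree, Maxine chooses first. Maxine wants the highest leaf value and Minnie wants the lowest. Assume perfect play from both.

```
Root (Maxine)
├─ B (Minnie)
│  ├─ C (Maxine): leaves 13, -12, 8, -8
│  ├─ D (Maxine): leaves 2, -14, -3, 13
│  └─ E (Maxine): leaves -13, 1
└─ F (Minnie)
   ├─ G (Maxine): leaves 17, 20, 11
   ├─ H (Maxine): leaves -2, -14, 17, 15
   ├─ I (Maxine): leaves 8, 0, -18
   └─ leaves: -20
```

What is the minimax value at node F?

-20

G: max(17, 20, 11) = 20
H: max(-2, -14, 17, 15) = 17
I: max(8, 0, -18) = 8
F: min(20, 17, 8, -20) = -20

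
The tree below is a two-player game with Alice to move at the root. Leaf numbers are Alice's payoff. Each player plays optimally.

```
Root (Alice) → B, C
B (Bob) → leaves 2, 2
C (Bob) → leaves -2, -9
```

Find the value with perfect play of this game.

2

B (Bob): min(2, 2) = 2
C (Bob): min(-2, -9) = -9
Root (Alice): max(2, -9) = 2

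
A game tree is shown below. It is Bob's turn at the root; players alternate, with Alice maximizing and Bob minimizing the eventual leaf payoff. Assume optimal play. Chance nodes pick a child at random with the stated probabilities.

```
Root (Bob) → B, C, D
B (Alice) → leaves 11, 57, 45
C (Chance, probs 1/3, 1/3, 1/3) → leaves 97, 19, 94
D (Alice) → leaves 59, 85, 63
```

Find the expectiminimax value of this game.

B (Alice): max(11, 57, 45) = 57
C (Chance): 1/3·97 + 1/3·19 + 1/3·94 = 70
D (Alice): max(59, 85, 63) = 85
Root (Bob): min(57, 70, 85) = 57

57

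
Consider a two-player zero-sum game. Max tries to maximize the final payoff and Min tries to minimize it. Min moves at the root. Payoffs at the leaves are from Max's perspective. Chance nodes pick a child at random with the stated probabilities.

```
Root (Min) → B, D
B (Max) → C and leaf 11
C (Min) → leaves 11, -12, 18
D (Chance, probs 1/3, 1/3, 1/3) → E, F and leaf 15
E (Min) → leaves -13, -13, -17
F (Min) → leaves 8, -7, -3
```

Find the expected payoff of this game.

-3

C (Min): min(11, -12, 18) = -12
B (Max): max(-12, 11) = 11
E (Min): min(-13, -13, -17) = -17
F (Min): min(8, -7, -3) = -7
D (Chance): 1/3·-17 + 1/3·-7 + 1/3·15 = -3
Root (Min): min(11, -3) = -3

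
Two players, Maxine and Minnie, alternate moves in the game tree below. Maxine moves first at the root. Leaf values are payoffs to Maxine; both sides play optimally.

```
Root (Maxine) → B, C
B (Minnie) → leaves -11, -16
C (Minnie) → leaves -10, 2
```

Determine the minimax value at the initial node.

B (Minnie): min(-11, -16) = -16
C (Minnie): min(-10, 2) = -10
Root (Maxine): max(-16, -10) = -10

-10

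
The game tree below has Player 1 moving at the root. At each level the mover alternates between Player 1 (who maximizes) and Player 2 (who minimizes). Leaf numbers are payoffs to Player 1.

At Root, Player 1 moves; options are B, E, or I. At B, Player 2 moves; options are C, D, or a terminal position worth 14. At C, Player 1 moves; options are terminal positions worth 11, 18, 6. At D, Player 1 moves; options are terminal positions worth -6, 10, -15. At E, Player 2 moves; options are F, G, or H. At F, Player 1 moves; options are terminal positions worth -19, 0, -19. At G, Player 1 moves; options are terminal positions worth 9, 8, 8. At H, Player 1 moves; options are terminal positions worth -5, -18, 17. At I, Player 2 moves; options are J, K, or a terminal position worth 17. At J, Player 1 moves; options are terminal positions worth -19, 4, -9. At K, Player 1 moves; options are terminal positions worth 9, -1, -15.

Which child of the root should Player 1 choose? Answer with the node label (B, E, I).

C (Player 1): max(11, 18, 6) = 18
D (Player 1): max(-6, 10, -15) = 10
B (Player 2): min(18, 10, 14) = 10
F (Player 1): max(-19, 0, -19) = 0
G (Player 1): max(9, 8, 8) = 9
H (Player 1): max(-5, -18, 17) = 17
E (Player 2): min(0, 9, 17) = 0
J (Player 1): max(-19, 4, -9) = 4
K (Player 1): max(9, -1, -15) = 9
I (Player 2): min(4, 9, 17) = 4
Root (Player 1): max(10, 0, 4) = 10
Player 1 picks the child with the highest value: B (value 10).

B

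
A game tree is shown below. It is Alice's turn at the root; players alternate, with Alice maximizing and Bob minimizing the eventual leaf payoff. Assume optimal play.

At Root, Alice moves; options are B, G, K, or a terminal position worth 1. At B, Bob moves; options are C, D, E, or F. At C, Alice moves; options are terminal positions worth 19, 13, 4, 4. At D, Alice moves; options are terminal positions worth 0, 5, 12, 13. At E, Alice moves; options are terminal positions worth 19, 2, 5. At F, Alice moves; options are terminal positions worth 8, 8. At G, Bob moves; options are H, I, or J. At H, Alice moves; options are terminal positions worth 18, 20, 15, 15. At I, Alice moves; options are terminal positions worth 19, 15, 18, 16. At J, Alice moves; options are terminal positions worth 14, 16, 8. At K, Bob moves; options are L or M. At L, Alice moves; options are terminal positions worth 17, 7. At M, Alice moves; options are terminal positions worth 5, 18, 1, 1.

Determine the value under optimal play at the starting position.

C (Alice): max(19, 13, 4, 4) = 19
D (Alice): max(0, 5, 12, 13) = 13
E (Alice): max(19, 2, 5) = 19
F (Alice): max(8, 8) = 8
B (Bob): min(19, 13, 19, 8) = 8
H (Alice): max(18, 20, 15, 15) = 20
I (Alice): max(19, 15, 18, 16) = 19
J (Alice): max(14, 16, 8) = 16
G (Bob): min(20, 19, 16) = 16
L (Alice): max(17, 7) = 17
M (Alice): max(5, 18, 1, 1) = 18
K (Bob): min(17, 18) = 17
Root (Alice): max(8, 16, 17, 1) = 17

17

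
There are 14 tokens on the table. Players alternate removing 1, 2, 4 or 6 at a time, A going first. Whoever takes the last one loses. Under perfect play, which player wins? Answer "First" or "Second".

Mark each pile size as W (mover wins) or L (mover loses):
i:   0  1  2  3  4  5  6  7  8  9 10 11 12 13 14
     W  L  W  W  L  W  W  W  W  L  W  W  L  W  W
Position 14 is W, so the first player wins.

First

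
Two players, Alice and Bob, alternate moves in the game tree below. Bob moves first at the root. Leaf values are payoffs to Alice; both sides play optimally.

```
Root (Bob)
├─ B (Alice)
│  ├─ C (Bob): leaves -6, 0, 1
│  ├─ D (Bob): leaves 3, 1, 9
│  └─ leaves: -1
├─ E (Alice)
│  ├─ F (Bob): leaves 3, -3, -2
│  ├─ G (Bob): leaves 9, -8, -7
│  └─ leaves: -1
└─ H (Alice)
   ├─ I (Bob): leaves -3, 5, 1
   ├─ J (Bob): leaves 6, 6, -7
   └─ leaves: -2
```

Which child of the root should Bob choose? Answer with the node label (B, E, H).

C (Bob): min(-6, 0, 1) = -6
D (Bob): min(3, 1, 9) = 1
B (Alice): max(-6, 1, -1) = 1
F (Bob): min(3, -3, -2) = -3
G (Bob): min(9, -8, -7) = -8
E (Alice): max(-3, -8, -1) = -1
I (Bob): min(-3, 5, 1) = -3
J (Bob): min(6, 6, -7) = -7
H (Alice): max(-3, -7, -2) = -2
Root (Bob): min(1, -1, -2) = -2
Bob picks the child with the lowest value: H (value -2).

H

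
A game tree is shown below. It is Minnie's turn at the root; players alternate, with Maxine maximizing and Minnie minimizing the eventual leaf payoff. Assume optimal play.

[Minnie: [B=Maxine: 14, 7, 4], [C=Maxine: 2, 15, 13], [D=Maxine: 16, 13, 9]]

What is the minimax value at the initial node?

B (Maxine): max(14, 7, 4) = 14
C (Maxine): max(2, 15, 13) = 15
D (Maxine): max(16, 13, 9) = 16
Root (Minnie): min(14, 15, 16) = 14

14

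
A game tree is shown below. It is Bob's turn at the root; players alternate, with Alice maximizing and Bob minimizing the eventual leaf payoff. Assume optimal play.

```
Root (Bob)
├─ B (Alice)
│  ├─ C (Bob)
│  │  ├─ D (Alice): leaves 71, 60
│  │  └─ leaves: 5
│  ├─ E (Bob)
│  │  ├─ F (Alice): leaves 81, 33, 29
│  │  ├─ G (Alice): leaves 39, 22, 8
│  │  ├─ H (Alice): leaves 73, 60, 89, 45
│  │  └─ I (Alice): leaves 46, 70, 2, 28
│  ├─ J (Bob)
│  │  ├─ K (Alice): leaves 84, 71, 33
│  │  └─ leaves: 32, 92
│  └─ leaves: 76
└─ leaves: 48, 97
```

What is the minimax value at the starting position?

48

D (Alice): max(71, 60) = 71
C (Bob): min(71, 5) = 5
F (Alice): max(81, 33, 29) = 81
G (Alice): max(39, 22, 8) = 39
H (Alice): max(73, 60, 89, 45) = 89
I (Alice): max(46, 70, 2, 28) = 70
E (Bob): min(81, 39, 89, 70) = 39
K (Alice): max(84, 71, 33) = 84
J (Bob): min(84, 32, 92) = 32
B (Alice): max(5, 39, 32, 76) = 76
Root (Bob): min(76, 48, 97) = 48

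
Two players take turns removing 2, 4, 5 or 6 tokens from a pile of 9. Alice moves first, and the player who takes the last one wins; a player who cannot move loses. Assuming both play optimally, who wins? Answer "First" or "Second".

Second

i:   0  1  2  3  4  5  6  7  8  9
     L  L  W  W  W  W  W  W  L  L
Position 9 is L, so the second player wins.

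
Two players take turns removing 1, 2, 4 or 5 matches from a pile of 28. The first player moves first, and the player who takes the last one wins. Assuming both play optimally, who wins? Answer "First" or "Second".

First

Compute winning (W) and losing (L) positions by backward induction:
i:   0  1  2  3  4  5  6  7  8  9 10 11 12 13 14 15 16 17 18 19 20 21 22 23 24 25 26 27 28
     L  W  W  L  W  W  L  W  W  L  W  W  L  W  W  L  W  W  L  W  W  L  W  W  L  W  W  L  W
Position 28 is W, so the first player wins.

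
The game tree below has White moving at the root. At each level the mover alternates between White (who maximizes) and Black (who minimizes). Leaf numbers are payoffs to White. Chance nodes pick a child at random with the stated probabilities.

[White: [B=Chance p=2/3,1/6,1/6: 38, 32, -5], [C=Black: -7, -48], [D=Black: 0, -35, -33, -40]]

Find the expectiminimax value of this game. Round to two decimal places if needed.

29.83

B (Chance): 2/3·38 + 1/6·32 + 1/6·-5 = 29.83
C (Black): min(-7, -48) = -48
D (Black): min(0, -35, -33, -40) = -40
Root (White): max(29.83, -48, -40) = 29.83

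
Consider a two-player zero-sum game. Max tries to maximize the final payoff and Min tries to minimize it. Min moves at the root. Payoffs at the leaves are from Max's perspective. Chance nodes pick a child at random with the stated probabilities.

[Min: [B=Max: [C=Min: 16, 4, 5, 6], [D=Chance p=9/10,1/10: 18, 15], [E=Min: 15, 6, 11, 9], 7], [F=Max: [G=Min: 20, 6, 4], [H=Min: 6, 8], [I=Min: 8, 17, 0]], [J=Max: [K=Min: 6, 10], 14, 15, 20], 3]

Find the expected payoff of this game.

C (Min): min(16, 4, 5, 6) = 4
D (Chance): 9/10·18 + 1/10·15 = 17.7
E (Min): min(15, 6, 11, 9) = 6
B (Max): max(4, 17.7, 6, 7) = 17.7
G (Min): min(20, 6, 4) = 4
H (Min): min(6, 8) = 6
I (Min): min(8, 17, 0) = 0
F (Max): max(4, 6, 0) = 6
K (Min): min(6, 10) = 6
J (Max): max(6, 14, 15, 20) = 20
Root (Min): min(17.7, 6, 20, 3) = 3

3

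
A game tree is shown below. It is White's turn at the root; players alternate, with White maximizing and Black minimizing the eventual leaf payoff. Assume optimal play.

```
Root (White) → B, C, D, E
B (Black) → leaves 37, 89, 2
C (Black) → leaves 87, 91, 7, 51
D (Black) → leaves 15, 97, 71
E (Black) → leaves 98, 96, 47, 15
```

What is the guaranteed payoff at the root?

B (Black): min(37, 89, 2) = 2
C (Black): min(87, 91, 7, 51) = 7
D (Black): min(15, 97, 71) = 15
E (Black): min(98, 96, 47, 15) = 15
Root (White): max(2, 7, 15, 15) = 15

15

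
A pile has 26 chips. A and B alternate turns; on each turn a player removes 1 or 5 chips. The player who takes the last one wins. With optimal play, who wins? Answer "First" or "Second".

Mark each pile size as W (mover wins) or L (mover loses):
i:   0  1  2  3  4  5  6  7  8  9 10 11 12 13 14 15 16 17 18 19 20 21 22 23 24 25 26
     L  W  L  W  L  W  L  W  L  W  L  W  L  W  L  W  L  W  L  W  L  W  L  W  L  W  L
Position 26 is L, so the second player wins.

Second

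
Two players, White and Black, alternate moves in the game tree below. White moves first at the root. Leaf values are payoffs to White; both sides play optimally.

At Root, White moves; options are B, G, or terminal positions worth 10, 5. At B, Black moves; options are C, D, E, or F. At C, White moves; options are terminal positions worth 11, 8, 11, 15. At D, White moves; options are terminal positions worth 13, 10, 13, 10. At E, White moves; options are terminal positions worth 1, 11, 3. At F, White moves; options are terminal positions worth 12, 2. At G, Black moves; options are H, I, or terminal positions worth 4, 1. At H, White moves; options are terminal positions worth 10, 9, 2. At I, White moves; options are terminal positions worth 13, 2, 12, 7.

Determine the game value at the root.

C (White): max(11, 8, 11, 15) = 15
D (White): max(13, 10, 13, 10) = 13
E (White): max(1, 11, 3) = 11
F (White): max(12, 2) = 12
B (Black): min(15, 13, 11, 12) = 11
H (White): max(10, 9, 2) = 10
I (White): max(13, 2, 12, 7) = 13
G (Black): min(10, 13, 4, 1) = 1
Root (White): max(11, 1, 10, 5) = 11

11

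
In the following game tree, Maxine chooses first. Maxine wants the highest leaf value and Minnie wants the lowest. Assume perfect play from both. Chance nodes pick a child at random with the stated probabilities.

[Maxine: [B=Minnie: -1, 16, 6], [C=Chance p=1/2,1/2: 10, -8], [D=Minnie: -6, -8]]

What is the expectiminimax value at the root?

B (Minnie): min(-1, 16, 6) = -1
C (Chance): 1/2·10 + 1/2·-8 = 1
D (Minnie): min(-6, -8) = -8
Root (Maxine): max(-1, 1, -8) = 1

1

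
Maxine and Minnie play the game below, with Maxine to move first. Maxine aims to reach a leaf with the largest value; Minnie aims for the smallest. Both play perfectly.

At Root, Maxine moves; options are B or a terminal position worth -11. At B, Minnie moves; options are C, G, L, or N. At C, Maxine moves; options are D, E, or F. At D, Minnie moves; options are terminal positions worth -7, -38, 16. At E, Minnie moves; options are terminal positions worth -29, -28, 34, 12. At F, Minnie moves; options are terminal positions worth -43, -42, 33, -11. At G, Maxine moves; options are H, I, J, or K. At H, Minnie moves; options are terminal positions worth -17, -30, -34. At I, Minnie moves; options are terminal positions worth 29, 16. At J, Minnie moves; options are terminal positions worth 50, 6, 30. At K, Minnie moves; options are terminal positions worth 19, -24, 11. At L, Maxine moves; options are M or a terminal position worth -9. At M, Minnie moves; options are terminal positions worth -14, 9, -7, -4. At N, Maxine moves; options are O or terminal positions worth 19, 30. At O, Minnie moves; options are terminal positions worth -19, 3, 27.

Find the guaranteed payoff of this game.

-11

D (Minnie): min(-7, -38, 16) = -38
E (Minnie): min(-29, -28, 34, 12) = -29
F (Minnie): min(-43, -42, 33, -11) = -43
C (Maxine): max(-38, -29, -43) = -29
H (Minnie): min(-17, -30, -34) = -34
I (Minnie): min(29, 16) = 16
J (Minnie): min(50, 6, 30) = 6
K (Minnie): min(19, -24, 11) = -24
G (Maxine): max(-34, 16, 6, -24) = 16
M (Minnie): min(-14, 9, -7, -4) = -14
L (Maxine): max(-14, -9) = -9
O (Minnie): min(-19, 3, 27) = -19
N (Maxine): max(-19, 19, 30) = 30
B (Minnie): min(-29, 16, -9, 30) = -29
Root (Maxine): max(-29, -11) = -11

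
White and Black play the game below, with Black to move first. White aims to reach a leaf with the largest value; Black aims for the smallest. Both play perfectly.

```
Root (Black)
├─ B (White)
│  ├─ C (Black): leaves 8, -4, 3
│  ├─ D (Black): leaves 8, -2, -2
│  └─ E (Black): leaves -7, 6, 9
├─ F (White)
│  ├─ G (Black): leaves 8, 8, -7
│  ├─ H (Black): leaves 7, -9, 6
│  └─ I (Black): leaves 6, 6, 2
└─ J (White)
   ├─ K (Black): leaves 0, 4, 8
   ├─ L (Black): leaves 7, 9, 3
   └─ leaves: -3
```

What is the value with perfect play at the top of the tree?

-2

C (Black): min(8, -4, 3) = -4
D (Black): min(8, -2, -2) = -2
E (Black): min(-7, 6, 9) = -7
B (White): max(-4, -2, -7) = -2
G (Black): min(8, 8, -7) = -7
H (Black): min(7, -9, 6) = -9
I (Black): min(6, 6, 2) = 2
F (White): max(-7, -9, 2) = 2
K (Black): min(0, 4, 8) = 0
L (Black): min(7, 9, 3) = 3
J (White): max(0, 3, -3) = 3
Root (Black): min(-2, 2, 3) = -2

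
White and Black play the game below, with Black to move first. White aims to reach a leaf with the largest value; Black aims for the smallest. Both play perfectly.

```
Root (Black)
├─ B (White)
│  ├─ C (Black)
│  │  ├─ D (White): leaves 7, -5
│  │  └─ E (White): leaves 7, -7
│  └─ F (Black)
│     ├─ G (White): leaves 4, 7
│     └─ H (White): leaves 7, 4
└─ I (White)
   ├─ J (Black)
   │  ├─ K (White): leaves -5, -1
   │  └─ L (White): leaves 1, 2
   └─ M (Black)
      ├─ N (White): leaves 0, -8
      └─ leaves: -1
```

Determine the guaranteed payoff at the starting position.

D (White): max(7, -5) = 7
E (White): max(7, -7) = 7
C (Black): min(7, 7) = 7
G (White): max(4, 7) = 7
H (White): max(7, 4) = 7
F (Black): min(7, 7) = 7
B (White): max(7, 7) = 7
K (White): max(-5, -1) = -1
L (White): max(1, 2) = 2
J (Black): min(-1, 2) = -1
N (White): max(0, -8) = 0
M (Black): min(0, -1) = -1
I (White): max(-1, -1) = -1
Root (Black): min(7, -1) = -1

-1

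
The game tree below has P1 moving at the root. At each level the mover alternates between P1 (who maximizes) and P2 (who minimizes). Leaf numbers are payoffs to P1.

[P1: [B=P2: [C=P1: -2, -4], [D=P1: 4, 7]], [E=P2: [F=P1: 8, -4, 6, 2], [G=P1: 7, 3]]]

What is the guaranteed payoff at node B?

C: max(-2, -4) = -2
D: max(4, 7) = 7
B: min(-2, 7) = -2

-2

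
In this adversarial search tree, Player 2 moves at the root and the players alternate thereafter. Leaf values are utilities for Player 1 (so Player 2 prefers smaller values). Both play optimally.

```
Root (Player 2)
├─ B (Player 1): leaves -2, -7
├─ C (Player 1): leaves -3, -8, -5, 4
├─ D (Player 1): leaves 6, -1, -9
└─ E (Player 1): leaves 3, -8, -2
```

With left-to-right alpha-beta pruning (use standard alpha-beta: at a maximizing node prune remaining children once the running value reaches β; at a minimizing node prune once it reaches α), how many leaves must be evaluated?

B [α=-∞,β=+∞]: v=-2
C [α=-∞,β=-2]: v=4
D [α=-∞,β=-2]: v=6 after child 1 ≥ β → β-cutoff, skip 2
E [α=-∞,β=-2]: v=3 after child 1 ≥ β → β-cutoff, skip 2
Root [α=-∞,β=+∞]: v=-2
Leaves evaluated: 8 of 12.

8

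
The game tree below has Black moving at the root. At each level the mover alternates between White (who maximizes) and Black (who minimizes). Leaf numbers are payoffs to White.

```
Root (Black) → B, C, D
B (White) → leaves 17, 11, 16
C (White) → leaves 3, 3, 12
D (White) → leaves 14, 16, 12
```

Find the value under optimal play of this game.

12

B (White): max(17, 11, 16) = 17
C (White): max(3, 3, 12) = 12
D (White): max(14, 16, 12) = 16
Root (Black): min(17, 12, 16) = 12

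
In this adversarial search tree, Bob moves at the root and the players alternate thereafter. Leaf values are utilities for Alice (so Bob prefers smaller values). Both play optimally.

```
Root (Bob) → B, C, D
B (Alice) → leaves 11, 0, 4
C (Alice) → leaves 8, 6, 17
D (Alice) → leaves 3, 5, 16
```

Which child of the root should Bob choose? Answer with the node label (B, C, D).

B (Alice): max(11, 0, 4) = 11
C (Alice): max(8, 6, 17) = 17
D (Alice): max(3, 5, 16) = 16
Root (Bob): min(11, 17, 16) = 11
Bob picks the child with the lowest value: B (value 11).

B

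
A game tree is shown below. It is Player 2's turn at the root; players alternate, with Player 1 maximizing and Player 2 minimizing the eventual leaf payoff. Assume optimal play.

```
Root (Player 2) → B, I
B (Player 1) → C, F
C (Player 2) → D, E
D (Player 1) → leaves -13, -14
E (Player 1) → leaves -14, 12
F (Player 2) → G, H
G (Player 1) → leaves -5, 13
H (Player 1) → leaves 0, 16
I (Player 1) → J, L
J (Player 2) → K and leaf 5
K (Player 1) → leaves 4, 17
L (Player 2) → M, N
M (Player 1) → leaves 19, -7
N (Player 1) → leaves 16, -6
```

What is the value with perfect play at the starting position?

D (Player 1): max(-13, -14) = -13
E (Player 1): max(-14, 12) = 12
C (Player 2): min(-13, 12) = -13
G (Player 1): max(-5, 13) = 13
H (Player 1): max(0, 16) = 16
F (Player 2): min(13, 16) = 13
B (Player 1): max(-13, 13) = 13
K (Player 1): max(4, 17) = 17
J (Player 2): min(17, 5) = 5
M (Player 1): max(19, -7) = 19
N (Player 1): max(16, -6) = 16
L (Player 2): min(19, 16) = 16
I (Player 1): max(5, 16) = 16
Root (Player 2): min(13, 16) = 13

13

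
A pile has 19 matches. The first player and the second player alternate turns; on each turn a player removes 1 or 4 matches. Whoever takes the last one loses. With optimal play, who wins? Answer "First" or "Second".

First

Compute winning (W) and losing (L) positions by backward induction:
i:   0  1  2  3  4  5  6  7  8  9 10 11 12 13 14 15 16 17 18 19
     W  L  W  L  W  W  L  W  L  W  W  L  W  L  W  W  L  W  L  W
Position 19 is W, so the first player wins.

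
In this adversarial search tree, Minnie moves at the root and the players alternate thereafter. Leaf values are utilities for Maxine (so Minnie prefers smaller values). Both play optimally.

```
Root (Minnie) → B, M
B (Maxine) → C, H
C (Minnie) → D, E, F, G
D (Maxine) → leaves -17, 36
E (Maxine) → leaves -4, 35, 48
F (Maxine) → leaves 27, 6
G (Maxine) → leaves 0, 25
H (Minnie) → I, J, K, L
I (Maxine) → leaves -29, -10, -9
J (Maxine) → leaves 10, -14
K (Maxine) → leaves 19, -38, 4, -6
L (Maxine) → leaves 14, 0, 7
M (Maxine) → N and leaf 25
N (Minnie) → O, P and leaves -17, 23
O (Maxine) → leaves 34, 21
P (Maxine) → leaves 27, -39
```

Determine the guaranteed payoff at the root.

25

D (Maxine): max(-17, 36) = 36
E (Maxine): max(-4, 35, 48) = 48
F (Maxine): max(27, 6) = 27
G (Maxine): max(0, 25) = 25
C (Minnie): min(36, 48, 27, 25) = 25
I (Maxine): max(-29, -10, -9) = -9
J (Maxine): max(10, -14) = 10
K (Maxine): max(19, -38, 4, -6) = 19
L (Maxine): max(14, 0, 7) = 14
H (Minnie): min(-9, 10, 19, 14) = -9
B (Maxine): max(25, -9) = 25
O (Maxine): max(34, 21) = 34
P (Maxine): max(27, -39) = 27
N (Minnie): min(34, 27, -17, 23) = -17
M (Maxine): max(-17, 25) = 25
Root (Minnie): min(25, 25) = 25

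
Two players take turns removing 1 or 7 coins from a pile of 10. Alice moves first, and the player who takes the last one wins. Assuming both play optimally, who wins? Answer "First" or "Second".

Second

Compute winning (W) and losing (L) positions by backward induction:
i:   0  1  2  3  4  5  6  7  8  9 10
     L  W  L  W  L  W  L  W  L  W  L
Position 10 is L, so the second player wins.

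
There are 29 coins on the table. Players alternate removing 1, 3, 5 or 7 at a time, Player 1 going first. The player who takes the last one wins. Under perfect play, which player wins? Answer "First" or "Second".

Positions where the player to move wins (W) vs loses (L):
i:   0  1  2  3  4  5  6  7  8  9 10 11 12 13 14 15 16 17 18 19 20 21 22 23 24 25 26 27 28 29
     L  W  L  W  L  W  L  W  L  W  L  W  L  W  L  W  L  W  L  W  L  W  L  W  L  W  L  W  L  W
Position 29 is W, so the first player wins.

First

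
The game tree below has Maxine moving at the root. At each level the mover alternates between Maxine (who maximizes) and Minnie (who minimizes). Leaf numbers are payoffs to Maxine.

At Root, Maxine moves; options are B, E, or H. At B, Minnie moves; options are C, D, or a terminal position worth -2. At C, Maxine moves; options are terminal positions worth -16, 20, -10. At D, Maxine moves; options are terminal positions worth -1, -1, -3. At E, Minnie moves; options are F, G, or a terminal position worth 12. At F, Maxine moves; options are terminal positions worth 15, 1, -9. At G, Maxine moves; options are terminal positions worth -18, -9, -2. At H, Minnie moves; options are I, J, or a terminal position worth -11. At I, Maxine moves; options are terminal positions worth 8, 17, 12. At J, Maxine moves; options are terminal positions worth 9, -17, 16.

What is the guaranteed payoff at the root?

-2

C (Maxine): max(-16, 20, -10) = 20
D (Maxine): max(-1, -1, -3) = -1
B (Minnie): min(20, -1, -2) = -2
F (Maxine): max(15, 1, -9) = 15
G (Maxine): max(-18, -9, -2) = -2
E (Minnie): min(15, -2, 12) = -2
I (Maxine): max(8, 17, 12) = 17
J (Maxine): max(9, -17, 16) = 16
H (Minnie): min(17, 16, -11) = -11
Root (Maxine): max(-2, -2, -11) = -2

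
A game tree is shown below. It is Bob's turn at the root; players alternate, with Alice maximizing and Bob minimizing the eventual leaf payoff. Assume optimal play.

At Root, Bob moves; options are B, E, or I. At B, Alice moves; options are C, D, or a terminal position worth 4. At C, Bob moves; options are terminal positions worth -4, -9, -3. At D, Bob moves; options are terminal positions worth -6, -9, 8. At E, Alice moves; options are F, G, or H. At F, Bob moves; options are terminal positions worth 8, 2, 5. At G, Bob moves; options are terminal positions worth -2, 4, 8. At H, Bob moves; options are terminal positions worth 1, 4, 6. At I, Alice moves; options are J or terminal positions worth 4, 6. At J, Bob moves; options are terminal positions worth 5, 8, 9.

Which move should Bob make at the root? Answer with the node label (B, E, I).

E

C (Bob): min(-4, -9, -3) = -9
D (Bob): min(-6, -9, 8) = -9
B (Alice): max(-9, -9, 4) = 4
F (Bob): min(8, 2, 5) = 2
G (Bob): min(-2, 4, 8) = -2
H (Bob): min(1, 4, 6) = 1
E (Alice): max(2, -2, 1) = 2
J (Bob): min(5, 8, 9) = 5
I (Alice): max(5, 4, 6) = 6
Root (Bob): min(4, 2, 6) = 2
Bob picks the child with the lowest value: E (value 2).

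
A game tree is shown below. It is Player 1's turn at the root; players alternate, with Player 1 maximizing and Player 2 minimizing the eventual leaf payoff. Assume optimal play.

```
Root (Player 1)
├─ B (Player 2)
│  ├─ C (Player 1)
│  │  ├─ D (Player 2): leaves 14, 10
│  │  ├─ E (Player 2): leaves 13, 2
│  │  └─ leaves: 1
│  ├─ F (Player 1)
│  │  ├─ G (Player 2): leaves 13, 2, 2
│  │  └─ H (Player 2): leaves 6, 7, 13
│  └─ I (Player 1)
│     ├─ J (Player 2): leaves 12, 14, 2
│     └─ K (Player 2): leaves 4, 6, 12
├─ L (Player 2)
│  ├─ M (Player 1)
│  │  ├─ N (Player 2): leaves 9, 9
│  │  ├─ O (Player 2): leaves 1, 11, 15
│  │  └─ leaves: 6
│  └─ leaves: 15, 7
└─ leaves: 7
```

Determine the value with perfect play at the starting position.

7

D (Player 2): min(14, 10) = 10
E (Player 2): min(13, 2) = 2
C (Player 1): max(10, 2, 1) = 10
G (Player 2): min(13, 2, 2) = 2
H (Player 2): min(6, 7, 13) = 6
F (Player 1): max(2, 6) = 6
J (Player 2): min(12, 14, 2) = 2
K (Player 2): min(4, 6, 12) = 4
I (Player 1): max(2, 4) = 4
B (Player 2): min(10, 6, 4) = 4
N (Player 2): min(9, 9) = 9
O (Player 2): min(1, 11, 15) = 1
M (Player 1): max(9, 1, 6) = 9
L (Player 2): min(9, 15, 7) = 7
Root (Player 1): max(4, 7, 7) = 7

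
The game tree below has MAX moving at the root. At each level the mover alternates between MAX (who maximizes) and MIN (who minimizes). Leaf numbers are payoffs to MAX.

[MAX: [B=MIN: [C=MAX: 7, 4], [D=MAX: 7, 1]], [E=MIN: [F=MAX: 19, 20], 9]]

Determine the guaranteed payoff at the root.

9

C (MAX): max(7, 4) = 7
D (MAX): max(7, 1) = 7
B (MIN): min(7, 7) = 7
F (MAX): max(19, 20) = 20
E (MIN): min(20, 9) = 9
Root (MAX): max(7, 9) = 9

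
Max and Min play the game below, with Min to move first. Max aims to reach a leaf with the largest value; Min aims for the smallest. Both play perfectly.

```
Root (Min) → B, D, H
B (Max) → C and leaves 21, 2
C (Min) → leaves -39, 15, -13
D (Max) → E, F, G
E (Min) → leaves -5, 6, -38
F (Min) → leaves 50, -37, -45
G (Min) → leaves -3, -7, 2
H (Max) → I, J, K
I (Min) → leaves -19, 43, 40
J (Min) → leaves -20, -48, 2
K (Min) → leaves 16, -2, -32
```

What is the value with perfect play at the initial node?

C (Min): min(-39, 15, -13) = -39
B (Max): max(-39, 21, 2) = 21
E (Min): min(-5, 6, -38) = -38
F (Min): min(50, -37, -45) = -45
G (Min): min(-3, -7, 2) = -7
D (Max): max(-38, -45, -7) = -7
I (Min): min(-19, 43, 40) = -19
J (Min): min(-20, -48, 2) = -48
K (Min): min(16, -2, -32) = -32
H (Max): max(-19, -48, -32) = -19
Root (Min): min(21, -7, -19) = -19

-19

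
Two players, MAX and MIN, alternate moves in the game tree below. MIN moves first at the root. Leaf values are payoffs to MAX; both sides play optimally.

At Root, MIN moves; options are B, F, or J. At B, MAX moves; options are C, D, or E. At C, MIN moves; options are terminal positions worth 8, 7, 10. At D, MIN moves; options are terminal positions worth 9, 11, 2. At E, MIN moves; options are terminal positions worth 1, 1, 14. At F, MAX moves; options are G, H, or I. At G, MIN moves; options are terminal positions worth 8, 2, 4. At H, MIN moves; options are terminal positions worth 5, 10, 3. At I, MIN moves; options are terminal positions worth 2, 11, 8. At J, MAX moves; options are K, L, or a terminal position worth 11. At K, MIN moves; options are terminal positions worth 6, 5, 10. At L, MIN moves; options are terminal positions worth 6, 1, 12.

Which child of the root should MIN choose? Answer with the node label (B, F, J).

F

C (MIN): min(8, 7, 10) = 7
D (MIN): min(9, 11, 2) = 2
E (MIN): min(1, 1, 14) = 1
B (MAX): max(7, 2, 1) = 7
G (MIN): min(8, 2, 4) = 2
H (MIN): min(5, 10, 3) = 3
I (MIN): min(2, 11, 8) = 2
F (MAX): max(2, 3, 2) = 3
K (MIN): min(6, 5, 10) = 5
L (MIN): min(6, 1, 12) = 1
J (MAX): max(5, 1, 11) = 11
Root (MIN): min(7, 3, 11) = 3
MIN picks the child with the lowest value: F (value 3).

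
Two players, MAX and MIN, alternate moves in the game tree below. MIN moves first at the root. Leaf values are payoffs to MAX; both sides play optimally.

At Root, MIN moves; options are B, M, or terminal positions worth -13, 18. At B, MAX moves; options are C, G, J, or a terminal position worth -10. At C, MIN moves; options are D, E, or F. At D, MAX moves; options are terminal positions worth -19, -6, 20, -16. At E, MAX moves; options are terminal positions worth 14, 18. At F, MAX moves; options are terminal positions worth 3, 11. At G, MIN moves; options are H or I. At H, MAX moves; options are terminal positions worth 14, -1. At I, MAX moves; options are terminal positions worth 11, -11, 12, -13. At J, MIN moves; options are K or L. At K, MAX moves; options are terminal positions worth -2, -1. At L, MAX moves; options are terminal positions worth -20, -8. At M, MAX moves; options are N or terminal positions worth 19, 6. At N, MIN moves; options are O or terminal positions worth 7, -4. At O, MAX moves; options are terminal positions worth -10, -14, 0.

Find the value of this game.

D (MAX): max(-19, -6, 20, -16) = 20
E (MAX): max(14, 18) = 18
F (MAX): max(3, 11) = 11
C (MIN): min(20, 18, 11) = 11
H (MAX): max(14, -1) = 14
I (MAX): max(11, -11, 12, -13) = 12
G (MIN): min(14, 12) = 12
K (MAX): max(-2, -1) = -1
L (MAX): max(-20, -8) = -8
J (MIN): min(-1, -8) = -8
B (MAX): max(11, 12, -8, -10) = 12
O (MAX): max(-10, -14, 0) = 0
N (MIN): min(0, 7, -4) = -4
M (MAX): max(-4, 19, 6) = 19
Root (MIN): min(12, 19, -13, 18) = -13

-13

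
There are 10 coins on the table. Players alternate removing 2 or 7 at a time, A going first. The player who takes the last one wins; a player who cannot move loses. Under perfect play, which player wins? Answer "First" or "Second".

Mark each pile size as W (mover wins) or L (mover loses):
i:   0  1  2  3  4  5  6  7  8  9 10
     L  L  W  W  L  L  W  W  W  L  L
Position 10 is L, so the second player wins.

Second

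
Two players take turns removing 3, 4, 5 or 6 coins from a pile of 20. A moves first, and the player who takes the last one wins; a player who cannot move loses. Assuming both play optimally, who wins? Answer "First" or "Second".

Second

W/L table (W = player to move can force a win):
i:   0  1  2  3  4  5  6  7  8  9 10 11 12 13 14 15 16 17 18 19 20
     L  L  L  W  W  W  W  W  W  L  L  L  W  W  W  W  W  W  L  L  L
Position 20 is L, so the second player wins.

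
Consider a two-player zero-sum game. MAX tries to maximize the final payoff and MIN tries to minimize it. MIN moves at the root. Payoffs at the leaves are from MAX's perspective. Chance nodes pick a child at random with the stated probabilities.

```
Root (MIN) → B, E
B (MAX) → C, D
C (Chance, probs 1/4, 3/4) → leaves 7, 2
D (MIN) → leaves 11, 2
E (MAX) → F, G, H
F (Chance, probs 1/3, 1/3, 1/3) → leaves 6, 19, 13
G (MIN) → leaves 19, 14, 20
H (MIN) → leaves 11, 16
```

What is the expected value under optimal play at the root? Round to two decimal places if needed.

3.25

C (Chance): 1/4·7 + 3/4·2 = 3.25
D (MIN): min(11, 2) = 2
B (MAX): max(3.25, 2) = 3.25
F (Chance): 1/3·6 + 1/3·19 + 1/3·13 = 12.67
G (MIN): min(19, 14, 20) = 14
H (MIN): min(11, 16) = 11
E (MAX): max(12.67, 14, 11) = 14
Root (MIN): min(3.25, 14) = 3.25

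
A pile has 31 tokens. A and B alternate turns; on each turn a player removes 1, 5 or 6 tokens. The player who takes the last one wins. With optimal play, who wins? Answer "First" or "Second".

W/L table (W = player to move can force a win):
i:   0  1  2  3  4  5  6  7  8  9 10 11 12 13 14 15 16 17 18 19 20 21 22 23 24 25 26 27 28 29 30 31
     L  W  L  W  L  W  W  W  W  W  W  L  W  L  W  L  W  W  W  W  W  W  L  W  L  W  L  W  W  W  W  W
Position 31 is W, so the first player wins.

First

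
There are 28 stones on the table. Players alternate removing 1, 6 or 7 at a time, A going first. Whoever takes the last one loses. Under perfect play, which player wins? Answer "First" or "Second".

W/L table (W = player to move can force a win):
i:   0  1  2  3  4  5  6  7  8  9 10 11 12 13 14 15 16 17 18 19 20 21 22 23 24 25 26 27 28
     W  L  W  L  W  L  W  W  W  W  W  W  W  L  W  L  W  L  W  W  W  W  W  W  W  L  W  L  W
Position 28 is W, so the first player wins.

First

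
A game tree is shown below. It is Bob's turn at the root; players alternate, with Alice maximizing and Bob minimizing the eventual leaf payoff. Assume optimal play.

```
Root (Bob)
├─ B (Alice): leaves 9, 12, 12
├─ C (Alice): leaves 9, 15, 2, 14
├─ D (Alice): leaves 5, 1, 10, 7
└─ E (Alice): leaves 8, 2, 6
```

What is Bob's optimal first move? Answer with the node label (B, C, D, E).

E

B (Alice): max(9, 12, 12) = 12
C (Alice): max(9, 15, 2, 14) = 15
D (Alice): max(5, 1, 10, 7) = 10
E (Alice): max(8, 2, 6) = 8
Root (Bob): min(12, 15, 10, 8) = 8
Bob picks the child with the lowest value: E (value 8).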